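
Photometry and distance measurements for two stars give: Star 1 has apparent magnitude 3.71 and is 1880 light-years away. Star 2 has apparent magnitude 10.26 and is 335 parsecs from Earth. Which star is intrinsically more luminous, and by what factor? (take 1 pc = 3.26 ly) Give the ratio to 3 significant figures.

Star 1: d = 1880 ly / 3.26 = 576.7 pc
Star 1: M = m − 5 log₁₀ d + 5 = 3.71 − 5·2.7609 + 5 = -5.095
Star 2: M = m − 5 log₁₀ d + 5 = 10.26 − 5·2.5250 + 5 = 2.635
ΔM = M_1 − M_2 = -5.095 − (2.635) = -7.729; smaller M is more luminous → Star 1.
L ratio = 10^(0.4 |ΔM|) = 10^3.092 = 1235

Star 1 is more luminous, by a factor of 1240.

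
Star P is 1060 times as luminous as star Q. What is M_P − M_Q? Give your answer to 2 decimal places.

M_P − M_Q ≈ -7.56

Pogson: ΔM = −2.5 log₁₀(ratio) = −2.5 log₁₀(1060) = −2.5 × 3.0253 = -7.563
Star P is brighter, so it has the smaller magnitude: the difference is negative.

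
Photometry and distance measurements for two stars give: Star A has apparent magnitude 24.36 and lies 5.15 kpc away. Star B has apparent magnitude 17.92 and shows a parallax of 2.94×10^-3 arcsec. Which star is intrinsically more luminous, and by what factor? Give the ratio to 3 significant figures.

Star A: d = 5.15 kpc = 5150 pc
Star A: M = m − 5 log₁₀ d + 5 = 24.36 − 5·3.7118 + 5 = 10.801
Star B: d = 1/p = 1/2.94×10^-3″ = 340.1 pc
Star B: M = m − 5 log₁₀ d + 5 = 17.92 − 5·2.5317 + 5 = 10.262
ΔM = M_A − M_B = 10.801 − (10.262) = 0.539; smaller M is more luminous → Star B.
L ratio = 10^(0.4 |ΔM|) = 10^0.216 = 1.643

Star B is more luminous, by a factor of 1.64.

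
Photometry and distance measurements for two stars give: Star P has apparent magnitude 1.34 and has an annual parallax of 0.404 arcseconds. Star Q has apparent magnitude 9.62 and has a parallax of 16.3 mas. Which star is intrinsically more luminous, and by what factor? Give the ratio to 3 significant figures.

Star P: d = 1/p = 1/0.404″ = 2.475 pc
Star P: M = m − 5 log₁₀ d + 5 = 1.34 − 5·0.3936 + 5 = 4.372
Star Q: p = 16.3 mas = 0.0163″ → d = 1/p = 61.35 pc
Star Q: M = m − 5 log₁₀ d + 5 = 9.62 − 5·1.7878 + 5 = 5.681
ΔM = M_P − M_Q = 4.372 − (5.681) = -1.309; smaller M is more luminous → Star P.
L ratio = 10^(0.4 |ΔM|) = 10^0.524 = 3.339

Star P is more luminous, by a factor of 3.34.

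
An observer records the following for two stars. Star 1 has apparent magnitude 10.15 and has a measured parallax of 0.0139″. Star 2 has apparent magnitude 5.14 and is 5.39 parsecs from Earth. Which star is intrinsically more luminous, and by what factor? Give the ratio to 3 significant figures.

Star 1 is more luminous, by a factor of 1.77.

Star 1: d = 1/p = 1/0.0139″ = 71.94 pc
Star 1: M = m − 5 log₁₀ d + 5 = 10.15 − 5·1.8570 + 5 = 5.865
Star 2: M = m − 5 log₁₀ d + 5 = 5.14 − 5·0.7316 + 5 = 6.482
ΔM = M_1 − M_2 = 5.865 − (6.482) = -0.617; smaller M is more luminous → Star 1.
L ratio = 10^(0.4 |ΔM|) = 10^0.247 = 1.765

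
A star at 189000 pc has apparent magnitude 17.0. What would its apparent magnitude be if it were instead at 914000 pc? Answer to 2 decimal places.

m ≈ 20.42

Flux ∝ 1/d², so Δm = 5 log₁₀(d₂/d₁) = 5 log₁₀(914000/189000) = 3.422
m₂ = m₁ + Δm = 17.0 + (3.422) = 20.422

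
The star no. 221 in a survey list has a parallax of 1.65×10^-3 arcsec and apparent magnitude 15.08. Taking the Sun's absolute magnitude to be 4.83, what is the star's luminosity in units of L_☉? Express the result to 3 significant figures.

L/L_☉ ≈ 0.292

d = 1/p = 1/1.65×10^-3″ = 606.1 pc
M = m − 5 log₁₀ d + 5 = 15.08 − 5·2.7825 + 5 = 6.167
M − M_☉ = 6.167 − 4.83 = 1.337
L/L_☉ = 10^(−0.4 × 1.337) = 0.2918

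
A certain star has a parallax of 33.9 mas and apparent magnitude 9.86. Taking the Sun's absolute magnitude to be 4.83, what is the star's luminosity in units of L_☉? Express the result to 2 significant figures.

d = 1/p = 1000/33.9 mas = 29.50 pc
M = m − 5 log₁₀ d + 5 = 9.86 − 5·1.4698 + 5 = 7.511
M − M_☉ = 7.511 − 4.83 = 2.681
L/L_☉ = 10^(−0.4 × 2.681) = 0.08464

L/L_☉ ≈ 0.085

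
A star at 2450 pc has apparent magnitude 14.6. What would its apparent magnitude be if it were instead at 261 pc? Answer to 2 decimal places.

m ≈ 9.74

Flux ∝ 1/d², so Δm = 5 log₁₀(d₂/d₁) = 5 log₁₀(261/2450) = -4.863
m₂ = m₁ + Δm = 14.6 + (-4.863) = 9.737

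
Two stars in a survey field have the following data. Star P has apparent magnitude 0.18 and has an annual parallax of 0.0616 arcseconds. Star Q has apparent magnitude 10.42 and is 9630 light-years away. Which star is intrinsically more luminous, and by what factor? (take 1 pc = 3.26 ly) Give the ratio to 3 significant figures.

Star Q is more luminous, by a factor of 2.65.

Star P: d = 1/p = 1/0.0616″ = 16.23 pc
Star P: M = m − 5 log₁₀ d + 5 = 0.18 − 5·1.2104 + 5 = -0.872
Star Q: d = 9630 ly / 3.26 = 2954 pc
Star Q: M = m − 5 log₁₀ d + 5 = 10.42 − 5·3.4704 + 5 = -1.932
ΔM = M_P − M_Q = -0.872 − (-1.932) = 1.060; smaller M is more luminous → Star Q.
L ratio = 10^(0.4 |ΔM|) = 10^0.424 = 2.654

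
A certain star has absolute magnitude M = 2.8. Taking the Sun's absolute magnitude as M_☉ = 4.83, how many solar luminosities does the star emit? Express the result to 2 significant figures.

M − M_☉ = 2.8 − 4.83 = -2.030
L/L_☉ = 10^(−0.4 (M − M_☉)) = 10^0.812 = 6.486

L/L_☉ ≈ 6.5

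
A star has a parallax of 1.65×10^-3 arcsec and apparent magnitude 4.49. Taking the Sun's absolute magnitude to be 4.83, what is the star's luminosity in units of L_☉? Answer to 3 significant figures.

L/L_☉ ≈ 5020

d = 1/p = 1/1.65×10^-3″ = 606.1 pc
M = m − 5 log₁₀ d + 5 = 4.49 − 5·2.7825 + 5 = -4.423
M − M_☉ = -4.423 − 4.83 = -9.253
L/L_☉ = 10^(−0.4 × -9.253) = 5024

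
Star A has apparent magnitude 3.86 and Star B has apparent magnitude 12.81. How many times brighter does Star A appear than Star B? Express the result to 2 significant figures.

Δm = 3.86 − (12.81) = -8.95
Flux ratio = 10^(−0.4 Δm) = 10^(−0.4 × -8.95) = 10^3.580 = 3802

3800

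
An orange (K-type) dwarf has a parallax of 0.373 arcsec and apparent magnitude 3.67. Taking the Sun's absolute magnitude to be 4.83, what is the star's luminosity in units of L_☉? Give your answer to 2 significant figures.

L/L_☉ ≈ 0.21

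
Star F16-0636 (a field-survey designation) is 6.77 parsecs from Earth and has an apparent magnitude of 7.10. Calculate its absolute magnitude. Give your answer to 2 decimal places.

5 log₁₀(d/10 pc) = 5 log₁₀(6.770) − 5 = -0.847
M = m − 5 log₁₀(d/10) = 7.10 + 0.847 = 7.947

M ≈ 7.95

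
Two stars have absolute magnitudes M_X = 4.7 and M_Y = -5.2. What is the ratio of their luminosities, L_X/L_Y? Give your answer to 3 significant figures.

L_X/L_Y ≈ 1.10×10^-4

ΔM = M_X − M_Y = 9.9
L_X/L_Y = 10^(−0.4 ΔM) = 10^-3.960 = 1.096×10^-4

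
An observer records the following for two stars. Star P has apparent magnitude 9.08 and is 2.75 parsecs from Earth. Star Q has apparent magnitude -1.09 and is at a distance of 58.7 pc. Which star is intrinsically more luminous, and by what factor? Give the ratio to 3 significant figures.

Star Q is more luminous, by a factor of 5.33×10^6.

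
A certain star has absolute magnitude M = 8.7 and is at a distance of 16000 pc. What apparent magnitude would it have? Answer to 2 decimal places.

m = M + 5 log₁₀ d − 5 = 8.7 + 5·4.2041 − 5 = 24.721

m ≈ 24.72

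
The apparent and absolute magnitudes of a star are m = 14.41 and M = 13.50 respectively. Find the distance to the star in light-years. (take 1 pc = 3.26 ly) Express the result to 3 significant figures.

Distance modulus: m − M = 14.41 − (13.50) = 0.910
m − M = 5 log₁₀ d − 5
log₁₀ d = (m − M)/5 + 1 = 1.1820
d = 10^1.1820 = 15.21 pc
= 49.57 ly

d ≈ 49.6 ly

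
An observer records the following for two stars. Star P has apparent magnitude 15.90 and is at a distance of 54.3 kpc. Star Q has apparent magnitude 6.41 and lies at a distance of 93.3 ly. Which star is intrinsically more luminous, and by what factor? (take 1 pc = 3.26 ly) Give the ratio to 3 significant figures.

Star P is more luminous, by a factor of 576.

Star P: d = 54.3 kpc = 54300 pc
Star P: M = m − 5 log₁₀ d + 5 = 15.90 − 5·4.7348 + 5 = -2.774
Star Q: d = 93.3 ly / 3.26 = 28.62 pc
Star Q: M = m − 5 log₁₀ d + 5 = 6.41 − 5·1.4567 + 5 = 4.127
ΔM = M_P − M_Q = -2.774 − (4.127) = -6.901; smaller M is more luminous → Star P.
L ratio = 10^(0.4 |ΔM|) = 10^2.760 = 575.8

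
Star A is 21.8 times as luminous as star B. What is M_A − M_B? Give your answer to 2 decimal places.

Pogson: ΔM = −2.5 log₁₀(ratio) = −2.5 log₁₀(21.8) = −2.5 × 1.3385 = -3.346
Star A is brighter, so it has the smaller magnitude: the difference is negative.

M_A − M_B ≈ -3.35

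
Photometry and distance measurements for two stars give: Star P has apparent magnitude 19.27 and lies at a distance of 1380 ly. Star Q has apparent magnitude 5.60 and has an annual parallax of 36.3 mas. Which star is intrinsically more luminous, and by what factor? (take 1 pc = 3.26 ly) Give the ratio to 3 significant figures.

Star P: d = 1380 ly / 3.26 = 423.3 pc
Star P: M = m − 5 log₁₀ d + 5 = 19.27 − 5·2.6267 + 5 = 11.137
Star Q: p = 36.3 mas = 0.0363″ → d = 1/p = 27.55 pc
Star Q: M = m − 5 log₁₀ d + 5 = 5.60 − 5·1.4401 + 5 = 3.400
ΔM = M_P − M_Q = 11.137 − (3.400) = 7.737; smaller M is more luminous → Star Q.
L ratio = 10^(0.4 |ΔM|) = 10^3.095 = 1244

Star Q is more luminous, by a factor of 1240.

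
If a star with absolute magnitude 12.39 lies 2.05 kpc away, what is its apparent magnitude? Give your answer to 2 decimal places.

m ≈ 23.95

d = 2.05 kpc = 2050 pc
m = M + 5 log₁₀ d − 5 = 12.39 + 5·3.3118 − 5 = 23.949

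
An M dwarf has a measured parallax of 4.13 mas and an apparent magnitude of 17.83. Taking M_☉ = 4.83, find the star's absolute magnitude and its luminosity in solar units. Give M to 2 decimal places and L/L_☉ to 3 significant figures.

M ≈ 10.91; L/L_☉ ≈ 3.70×10^-3

d = 1/p = 1000/4.13 mas = 242.1 pc
M = m − 5 log₁₀ d + 5 = 17.83 − 5·2.3840 + 5 = 10.910
M − M_☉ = 10.910 − 4.83 = 6.080
L/L_☉ = 10^(−0.4 × 6.080) = 3.699×10^-3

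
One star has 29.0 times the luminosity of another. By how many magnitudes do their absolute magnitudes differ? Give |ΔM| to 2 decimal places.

Pogson: ΔM = −2.5 log₁₀(ratio) = −2.5 log₁₀(29.0) = −2.5 × 1.4624 = -3.656

|ΔM| ≈ 3.66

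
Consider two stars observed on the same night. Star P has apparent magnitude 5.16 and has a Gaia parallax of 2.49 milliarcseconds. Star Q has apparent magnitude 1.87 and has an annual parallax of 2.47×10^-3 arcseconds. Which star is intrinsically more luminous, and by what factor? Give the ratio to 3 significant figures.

Star P: p = 2.49 mas = 2.49×10^-3″ → d = 1/p = 401.6 pc
Star P: M = m − 5 log₁₀ d + 5 = 5.16 − 5·2.6038 + 5 = -2.859
Star Q: d = 1/p = 1/2.47×10^-3″ = 404.9 pc
Star Q: M = m − 5 log₁₀ d + 5 = 1.87 − 5·2.6073 + 5 = -6.167
ΔM = M_P − M_Q = -2.859 − (-6.167) = 3.308; smaller M is more luminous → Star Q.
L ratio = 10^(0.4 |ΔM|) = 10^1.323 = 21.04

Star Q is more luminous, by a factor of 21.0.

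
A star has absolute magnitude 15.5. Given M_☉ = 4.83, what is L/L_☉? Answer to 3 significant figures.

M − M_☉ = 15.5 − 4.83 = 10.670
L/L_☉ = 10^(−0.4 (M − M_☉)) = 10^-4.268 = 5.395×10^-5

L/L_☉ ≈ 5.40×10^-5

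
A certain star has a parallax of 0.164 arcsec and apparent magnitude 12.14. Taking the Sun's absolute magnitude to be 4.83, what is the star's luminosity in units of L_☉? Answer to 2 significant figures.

d = 1/p = 1/0.164″ = 6.098 pc
M = m − 5 log₁₀ d + 5 = 12.14 − 5·0.7852 + 5 = 13.214
M − M_☉ = 13.214 − 4.83 = 8.384
L/L_☉ = 10^(−0.4 × 8.384) = 4.429×10^-4

L/L_☉ ≈ 4.4×10^-4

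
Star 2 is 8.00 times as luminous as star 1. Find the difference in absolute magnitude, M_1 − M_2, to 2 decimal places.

M_1 − M_2 ≈ 2.26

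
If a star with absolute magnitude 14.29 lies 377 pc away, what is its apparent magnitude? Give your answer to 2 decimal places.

m = M + 5 log₁₀ d − 5 = 14.29 + 5·2.5763 − 5 = 22.172

m ≈ 22.17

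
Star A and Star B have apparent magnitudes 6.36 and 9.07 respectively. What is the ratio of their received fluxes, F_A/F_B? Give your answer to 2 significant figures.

Δm = 6.36 − (9.07) = -2.71
Flux ratio = 10^(−0.4 Δm) = 10^(−0.4 × -2.71) = 10^1.084 = 12.13

F_A/F_B ≈ 12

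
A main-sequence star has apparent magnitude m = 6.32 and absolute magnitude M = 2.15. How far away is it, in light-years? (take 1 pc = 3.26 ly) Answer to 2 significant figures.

d ≈ 220 ly

μ = m − M = 4.170
m − M = 5 log₁₀ d − 5
log₁₀ d = (m − M)/5 + 1 = 1.8340
d = 10^1.8340 = 68.23 pc
= 222.4 ly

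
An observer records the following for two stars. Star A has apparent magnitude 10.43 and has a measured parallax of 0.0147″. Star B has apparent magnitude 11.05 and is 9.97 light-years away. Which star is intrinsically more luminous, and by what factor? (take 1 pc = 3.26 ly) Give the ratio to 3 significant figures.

Star A is more luminous, by a factor of 876.

Star A: d = 1/p = 1/0.0147″ = 68.03 pc
Star A: M = m − 5 log₁₀ d + 5 = 10.43 − 5·1.8327 + 5 = 6.267
Star B: d = 9.97 ly / 3.26 = 3.058 pc
Star B: M = m − 5 log₁₀ d + 5 = 11.05 − 5·0.4855 + 5 = 13.623
ΔM = M_A − M_B = 6.267 − (13.623) = -7.356; smaller M is more luminous → Star A.
L ratio = 10^(0.4 |ΔM|) = 10^2.942 = 875.8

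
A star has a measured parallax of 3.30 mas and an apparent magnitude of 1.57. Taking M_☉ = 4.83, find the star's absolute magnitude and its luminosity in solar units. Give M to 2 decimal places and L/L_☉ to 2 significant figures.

M ≈ -5.84; L/L_☉ ≈ 18000

d = 1/p = 1000/3.30 mas = 303.0 pc
M = m − 5 log₁₀ d + 5 = 1.57 − 5·2.4815 + 5 = -5.837
M − M_☉ = -5.837 − 4.83 = -10.667
L/L_☉ = 10^(−0.4 × -10.667) = 18490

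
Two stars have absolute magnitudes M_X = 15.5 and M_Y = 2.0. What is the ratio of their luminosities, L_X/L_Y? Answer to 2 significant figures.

ΔM = M_X − M_Y = 13.5
L_X/L_Y = 10^(−0.4 ΔM) = 10^-5.400 = 3.981×10^-6

L_X/L_Y ≈ 4.0×10^-6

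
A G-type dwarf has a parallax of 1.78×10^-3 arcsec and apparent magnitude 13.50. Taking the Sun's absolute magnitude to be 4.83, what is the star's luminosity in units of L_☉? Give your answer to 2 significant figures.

L/L_☉ ≈ 1.1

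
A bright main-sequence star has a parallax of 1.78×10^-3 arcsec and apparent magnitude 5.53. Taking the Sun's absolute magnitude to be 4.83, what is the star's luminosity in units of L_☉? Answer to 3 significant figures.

L/L_☉ ≈ 1660

d = 1/p = 1/1.78×10^-3″ = 561.8 pc
M = m − 5 log₁₀ d + 5 = 5.53 − 5·2.7496 + 5 = -3.218
M − M_☉ = -3.218 − 4.83 = -8.048
L/L_☉ = 10^(−0.4 × -8.048) = 1656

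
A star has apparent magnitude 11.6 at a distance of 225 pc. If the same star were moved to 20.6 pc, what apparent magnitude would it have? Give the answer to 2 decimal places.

Flux ∝ 1/d², so Δm = 5 log₁₀(d₂/d₁) = 5 log₁₀(20.6/225) = -5.192
m₂ = m₁ + Δm = 11.6 + (-5.192) = 6.408

m ≈ 6.41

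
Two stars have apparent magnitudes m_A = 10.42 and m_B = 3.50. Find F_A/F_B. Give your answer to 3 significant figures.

Magnitude difference = 6.92
Flux ratio = 10^(−0.4 Δm) = 10^(−0.4 × 6.92) = 10^-2.768 = 1.706×10^-3

F_A/F_B ≈ 1.71×10^-3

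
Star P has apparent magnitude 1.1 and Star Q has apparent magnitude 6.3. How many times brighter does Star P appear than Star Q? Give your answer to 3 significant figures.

120

Δm = 1.1 − (6.3) = -5.2
Flux ratio = 10^(−0.4 Δm) = 10^(−0.4 × -5.2) = 10^2.080 = 120.2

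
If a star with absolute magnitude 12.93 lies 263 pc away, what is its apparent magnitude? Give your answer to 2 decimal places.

m ≈ 20.03

m = M + 5 log₁₀ d − 5 = 12.93 + 5·2.4200 − 5 = 20.030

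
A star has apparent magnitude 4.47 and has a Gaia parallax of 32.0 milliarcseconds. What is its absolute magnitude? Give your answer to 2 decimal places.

p = 32.0 mas = 0.0320″ → d = 1/p = 31.25 pc
5 log₁₀(d/10 pc) = 5 log₁₀(31.25) − 5 = 2.474
M = m − 5 log₁₀(d/10) = 4.47 − 2.474 = 1.996

M ≈ 2.00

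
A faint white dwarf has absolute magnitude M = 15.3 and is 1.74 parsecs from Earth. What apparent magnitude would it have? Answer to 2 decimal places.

m = M + 5 log₁₀ d − 5 = 15.3 + 5·0.2405 − 5 = 11.503

m ≈ 11.50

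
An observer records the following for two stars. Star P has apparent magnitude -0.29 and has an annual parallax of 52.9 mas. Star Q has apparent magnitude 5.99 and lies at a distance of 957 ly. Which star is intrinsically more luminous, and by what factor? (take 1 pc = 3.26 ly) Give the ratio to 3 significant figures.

Star P is more luminous, by a factor of 1.35.

Star P: p = 52.9 mas = 0.0529″ → d = 1/p = 18.90 pc
Star P: M = m − 5 log₁₀ d + 5 = -0.29 − 5·1.2765 + 5 = -1.673
Star Q: d = 957 ly / 3.26 = 293.6 pc
Star Q: M = m − 5 log₁₀ d + 5 = 5.99 − 5·2.4677 + 5 = -1.348
ΔM = M_P − M_Q = -1.673 − (-1.348) = -0.324; smaller M is more luminous → Star P.
L ratio = 10^(0.4 |ΔM|) = 10^0.130 = 1.348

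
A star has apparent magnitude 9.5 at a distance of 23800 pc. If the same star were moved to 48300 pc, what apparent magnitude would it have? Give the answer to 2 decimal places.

m ≈ 11.04

Flux ∝ 1/d², so Δm = 5 log₁₀(d₂/d₁) = 5 log₁₀(48300/23800) = 1.537
m₂ = m₁ + Δm = 9.5 + (1.537) = 11.037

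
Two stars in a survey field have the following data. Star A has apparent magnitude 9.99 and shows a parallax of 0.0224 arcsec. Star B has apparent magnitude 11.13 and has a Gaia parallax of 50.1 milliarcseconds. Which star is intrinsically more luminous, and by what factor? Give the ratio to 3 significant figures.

Star A: d = 1/p = 1/0.0224″ = 44.64 pc
Star A: M = m − 5 log₁₀ d + 5 = 9.99 − 5·1.6498 + 5 = 6.741
Star B: p = 50.1 mas = 0.0501″ → d = 1/p = 19.96 pc
Star B: M = m − 5 log₁₀ d + 5 = 11.13 − 5·1.3002 + 5 = 9.629
ΔM = M_A − M_B = 6.741 − (9.629) = -2.888; smaller M is more luminous → Star A.
L ratio = 10^(0.4 |ΔM|) = 10^1.155 = 14.29

Star A is more luminous, by a factor of 14.3.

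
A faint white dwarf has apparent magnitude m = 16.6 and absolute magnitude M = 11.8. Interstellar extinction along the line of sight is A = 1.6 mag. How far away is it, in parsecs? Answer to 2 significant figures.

m − M = 5 log₁₀(d/10 pc) + A  ⇒  16.6 − (11.8) − 1.6 = 5 log₁₀(d/10)
3.200 = 5 log₁₀(d/10)
log₁₀ d = (m − M − A)/5 + 1 = 1.6400
d = 10^1.6400 = 43.65 pc

d ≈ 44 pc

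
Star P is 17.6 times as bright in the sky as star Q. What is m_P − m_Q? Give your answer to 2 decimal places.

m_P − m_Q ≈ -3.11

Pogson: Δm = −2.5 log₁₀(ratio) = −2.5 log₁₀(17.6) = −2.5 × 1.2455 = -3.114
Star P is brighter, so it has the smaller magnitude: the difference is negative.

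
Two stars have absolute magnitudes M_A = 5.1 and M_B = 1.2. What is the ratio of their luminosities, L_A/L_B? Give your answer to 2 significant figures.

ΔM = M_A − M_B = 3.9
L_A/L_B = 10^(−0.4 ΔM) = 10^-1.560 = 0.02754

L_A/L_B ≈ 0.028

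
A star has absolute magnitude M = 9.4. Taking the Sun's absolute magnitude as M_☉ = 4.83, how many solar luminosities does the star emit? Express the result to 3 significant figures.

M − M_☉ = 9.4 − 4.83 = 4.570
L/L_☉ = 10^(−0.4 (M − M_☉)) = 10^-1.828 = 0.01486

L/L_☉ ≈ 0.0149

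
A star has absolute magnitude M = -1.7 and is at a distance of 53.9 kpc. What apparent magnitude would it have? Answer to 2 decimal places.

m ≈ 16.96

d = 53.9 kpc = 53900 pc
m = M + 5 log₁₀ d − 5 = -1.7 + 5·4.7316 − 5 = 16.958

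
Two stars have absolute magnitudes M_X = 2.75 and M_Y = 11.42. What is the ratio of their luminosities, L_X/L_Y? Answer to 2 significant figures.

ΔM = M_X − M_Y = -8.67
L_X/L_Y = 10^(−0.4 ΔM) = 10^3.468 = 2938

L_X/L_Y ≈ 2900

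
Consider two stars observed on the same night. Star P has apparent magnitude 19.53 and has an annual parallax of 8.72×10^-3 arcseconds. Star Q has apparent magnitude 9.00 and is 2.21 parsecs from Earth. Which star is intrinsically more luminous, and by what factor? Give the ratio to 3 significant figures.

Star Q is more luminous, by a factor of 6.05.

Star P: d = 1/p = 1/8.72×10^-3″ = 114.7 pc
Star P: M = m − 5 log₁₀ d + 5 = 19.53 − 5·2.0595 + 5 = 14.233
Star Q: M = m − 5 log₁₀ d + 5 = 9.00 − 5·0.3444 + 5 = 12.278
ΔM = M_P − M_Q = 14.233 − (12.278) = 1.955; smaller M is more luminous → Star Q.
L ratio = 10^(0.4 |ΔM|) = 10^0.782 = 6.051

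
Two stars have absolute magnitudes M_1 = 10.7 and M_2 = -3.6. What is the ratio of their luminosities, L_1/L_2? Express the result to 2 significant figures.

L_1/L_2 ≈ 1.9×10^-6

ΔM = M_1 − M_2 = 14.3
L_1/L_2 = 10^(−0.4 ΔM) = 10^-5.720 = 1.905×10^-6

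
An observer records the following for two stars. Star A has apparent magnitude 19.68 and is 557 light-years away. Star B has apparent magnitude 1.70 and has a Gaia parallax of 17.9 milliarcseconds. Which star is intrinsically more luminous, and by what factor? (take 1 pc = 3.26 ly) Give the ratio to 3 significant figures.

Star B is more luminous, by a factor of 1.66×10^6.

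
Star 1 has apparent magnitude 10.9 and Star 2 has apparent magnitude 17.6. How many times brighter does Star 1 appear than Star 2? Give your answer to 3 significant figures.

479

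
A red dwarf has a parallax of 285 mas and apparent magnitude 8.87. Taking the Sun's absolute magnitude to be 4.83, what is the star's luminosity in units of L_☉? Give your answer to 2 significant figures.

L/L_☉ ≈ 3.0×10^-3

d = 1/p = 1000/285 mas = 3.509 pc
M = m − 5 log₁₀ d + 5 = 8.87 − 5·0.5452 + 5 = 11.144
M − M_☉ = 11.144 − 4.83 = 6.314
L/L_☉ = 10^(−0.4 × 6.314) = 2.981×10^-3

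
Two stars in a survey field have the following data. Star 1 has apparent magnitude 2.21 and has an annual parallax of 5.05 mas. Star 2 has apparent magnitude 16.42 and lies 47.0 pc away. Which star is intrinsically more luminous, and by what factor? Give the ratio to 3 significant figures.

Star 1 is more luminous, by a factor of 8.57×10^6.

Star 1: p = 5.05 mas = 5.05×10^-3″ → d = 1/p = 198.0 pc
Star 1: M = m − 5 log₁₀ d + 5 = 2.21 − 5·2.2967 + 5 = -4.274
Star 2: M = m − 5 log₁₀ d + 5 = 16.42 − 5·1.6721 + 5 = 13.060
ΔM = M_1 − M_2 = -4.274 − (13.060) = -17.333; smaller M is more luminous → Star 1.
L ratio = 10^(0.4 |ΔM|) = 10^6.933 = 8.575×10^6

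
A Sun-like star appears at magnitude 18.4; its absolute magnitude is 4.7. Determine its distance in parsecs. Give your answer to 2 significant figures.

d ≈ 5500 pc

μ = m − M = 13.700
m − M = 5 log₁₀ d − 5
log₁₀ d = (m − M)/5 + 1 = 3.7400
d = 10^3.7400 = 5495 pc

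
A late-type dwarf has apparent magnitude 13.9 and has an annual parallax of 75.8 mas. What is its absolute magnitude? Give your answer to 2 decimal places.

M ≈ 13.30

p = 75.8 mas = 0.0758″ → d = 1/p = 13.19 pc
5 log₁₀(d/10 pc) = 5 log₁₀(13.19) − 5 = 0.602
M = m − 5 log₁₀(d/10) = 13.9 − 0.602 = 13.298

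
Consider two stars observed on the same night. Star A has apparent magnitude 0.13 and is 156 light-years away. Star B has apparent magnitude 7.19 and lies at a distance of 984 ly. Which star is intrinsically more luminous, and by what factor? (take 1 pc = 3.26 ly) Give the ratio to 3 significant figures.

Star A: d = 156 ly / 3.26 = 47.85 pc
Star A: M = m − 5 log₁₀ d + 5 = 0.13 − 5·1.6799 + 5 = -3.270
Star B: d = 984 ly / 3.26 = 301.8 pc
Star B: M = m − 5 log₁₀ d + 5 = 7.19 − 5·2.4798 + 5 = -0.209
ΔM = M_A − M_B = -3.270 − (-0.209) = -3.061; smaller M is more luminous → Star A.
L ratio = 10^(0.4 |ΔM|) = 10^1.224 = 16.76

Star A is more luminous, by a factor of 16.8.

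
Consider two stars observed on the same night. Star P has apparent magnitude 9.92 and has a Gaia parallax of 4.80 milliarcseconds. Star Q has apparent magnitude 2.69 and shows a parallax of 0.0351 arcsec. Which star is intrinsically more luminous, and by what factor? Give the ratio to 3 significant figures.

Star P: p = 4.80 mas = 4.80×10^-3″ → d = 1/p = 208.3 pc
Star P: M = m − 5 log₁₀ d + 5 = 9.92 − 5·2.3188 + 5 = 3.326
Star Q: d = 1/p = 1/0.0351″ = 28.49 pc
Star Q: M = m − 5 log₁₀ d + 5 = 2.69 − 5·1.4547 + 5 = 0.417
ΔM = M_P − M_Q = 3.326 − (0.417) = 2.910; smaller M is more luminous → Star Q.
L ratio = 10^(0.4 |ΔM|) = 10^1.164 = 14.58

Star Q is more luminous, by a factor of 14.6.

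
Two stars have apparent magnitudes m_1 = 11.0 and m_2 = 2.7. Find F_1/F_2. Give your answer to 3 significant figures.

F_1/F_2 ≈ 4.79×10^-4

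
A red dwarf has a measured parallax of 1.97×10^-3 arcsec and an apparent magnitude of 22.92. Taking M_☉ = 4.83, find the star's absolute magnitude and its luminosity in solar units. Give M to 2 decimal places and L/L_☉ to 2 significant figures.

M ≈ 14.39; L/L_☉ ≈ 1.5×10^-4

d = 1/p = 1/1.97×10^-3″ = 507.6 pc
M = m − 5 log₁₀ d + 5 = 22.92 − 5·2.7055 + 5 = 14.392
M − M_☉ = 14.392 − 4.83 = 9.562
L/L_☉ = 10^(−0.4 × 9.562) = 1.496×10^-4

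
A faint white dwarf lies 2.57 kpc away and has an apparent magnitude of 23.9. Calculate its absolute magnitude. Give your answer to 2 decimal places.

M ≈ 11.85

d = 2.57 kpc = 2570 pc
5 log₁₀(d/10 pc) = 5 log₁₀(2570) − 5 = 12.050
M = m − 5 log₁₀(d/10) = 23.9 − 12.050 = 11.850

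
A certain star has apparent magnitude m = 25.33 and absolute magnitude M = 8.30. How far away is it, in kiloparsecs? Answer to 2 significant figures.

d ≈ 25 kpc

Distance modulus: m − M = 25.33 − (8.30) = 17.030
m − M = 5 log₁₀ d − 5
log₁₀ d = (m − M)/5 + 1 = 4.4060
d = 10^4.4060 = 25470 pc
= 25.47 kpc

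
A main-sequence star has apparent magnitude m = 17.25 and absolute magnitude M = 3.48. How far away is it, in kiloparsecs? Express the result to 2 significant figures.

μ = m − M = 13.770
m − M = 5 log₁₀ d − 5
log₁₀ d = (m − M)/5 + 1 = 3.7540
d = 10^3.7540 = 5675 pc
= 5.675 kpc

d ≈ 5.7 kpc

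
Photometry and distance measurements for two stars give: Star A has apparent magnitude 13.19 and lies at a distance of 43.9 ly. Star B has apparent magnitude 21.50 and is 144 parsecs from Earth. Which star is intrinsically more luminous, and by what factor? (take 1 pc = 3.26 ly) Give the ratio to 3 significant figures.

Star A is more luminous, by a factor of 18.4.

Star A: d = 43.9 ly / 3.26 = 13.47 pc
Star A: M = m − 5 log₁₀ d + 5 = 13.19 − 5·1.1292 + 5 = 12.544
Star B: M = m − 5 log₁₀ d + 5 = 21.50 − 5·2.1584 + 5 = 15.708
ΔM = M_A − M_B = 12.544 − (15.708) = -3.164; smaller M is more luminous → Star A.
L ratio = 10^(0.4 |ΔM|) = 10^1.266 = 18.44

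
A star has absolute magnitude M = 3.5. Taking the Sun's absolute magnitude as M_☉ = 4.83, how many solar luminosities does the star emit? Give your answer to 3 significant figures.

M − M_☉ = 3.5 − 4.83 = -1.330
L/L_☉ = 10^(−0.4 (M − M_☉)) = 10^0.532 = 3.404

L/L_☉ ≈ 3.40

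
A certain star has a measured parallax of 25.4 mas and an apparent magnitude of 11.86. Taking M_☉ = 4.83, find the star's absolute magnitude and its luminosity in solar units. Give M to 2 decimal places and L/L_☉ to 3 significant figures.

M ≈ 8.88; L/L_☉ ≈ 0.0239

d = 1/p = 1000/25.4 mas = 39.37 pc
M = m − 5 log₁₀ d + 5 = 11.86 − 5·1.5952 + 5 = 8.884
M − M_☉ = 8.884 − 4.83 = 4.054
L/L_☉ = 10^(−0.4 × 4.054) = 0.02390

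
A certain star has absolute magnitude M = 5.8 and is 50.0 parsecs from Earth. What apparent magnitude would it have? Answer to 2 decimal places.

m ≈ 9.29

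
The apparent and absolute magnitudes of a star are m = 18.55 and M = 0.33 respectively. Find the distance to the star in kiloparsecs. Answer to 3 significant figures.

d ≈ 44.1 kpc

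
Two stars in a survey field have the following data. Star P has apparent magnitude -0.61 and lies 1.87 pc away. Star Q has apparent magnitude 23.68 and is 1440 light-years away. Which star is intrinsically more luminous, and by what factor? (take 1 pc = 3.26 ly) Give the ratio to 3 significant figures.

Star P: M = m − 5 log₁₀ d + 5 = -0.61 − 5·0.2718 + 5 = 3.031
Star Q: d = 1440 ly / 3.26 = 441.7 pc
Star Q: M = m − 5 log₁₀ d + 5 = 23.68 − 5·2.6451 + 5 = 15.454
ΔM = M_P − M_Q = 3.031 − (15.454) = -12.423; smaller M is more luminous → Star P.
L ratio = 10^(0.4 |ΔM|) = 10^4.969 = 93200

Star P is more luminous, by a factor of 93200.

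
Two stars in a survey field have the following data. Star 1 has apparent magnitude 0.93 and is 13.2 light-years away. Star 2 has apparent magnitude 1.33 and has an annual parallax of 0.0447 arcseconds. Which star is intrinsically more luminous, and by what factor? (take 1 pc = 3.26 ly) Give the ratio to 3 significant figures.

Star 1: d = 13.2 ly / 3.26 = 4.049 pc
Star 1: M = m − 5 log₁₀ d + 5 = 0.93 − 5·0.6074 + 5 = 2.893
Star 2: d = 1/p = 1/0.0447″ = 22.37 pc
Star 2: M = m − 5 log₁₀ d + 5 = 1.33 − 5·1.3497 + 5 = -0.418
ΔM = M_1 − M_2 = 2.893 − (-0.418) = 3.312; smaller M is more luminous → Star 2.
L ratio = 10^(0.4 |ΔM|) = 10^1.325 = 21.12

Star 2 is more luminous, by a factor of 21.1.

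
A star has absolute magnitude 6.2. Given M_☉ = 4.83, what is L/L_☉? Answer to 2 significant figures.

L/L_☉ ≈ 0.28

M − M_☉ = 6.2 − 4.83 = 1.370
L/L_☉ = 10^(−0.4 (M − M_☉)) = 10^-0.548 = 0.2831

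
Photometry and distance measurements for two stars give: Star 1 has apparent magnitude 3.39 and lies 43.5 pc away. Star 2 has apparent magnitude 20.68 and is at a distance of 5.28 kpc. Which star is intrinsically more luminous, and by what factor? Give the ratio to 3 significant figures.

Star 1 is more luminous, by a factor of 559.

Star 1: M = m − 5 log₁₀ d + 5 = 3.39 − 5·1.6385 + 5 = 0.198
Star 2: d = 5.28 kpc = 5280 pc
Star 2: M = m − 5 log₁₀ d + 5 = 20.68 − 5·3.7226 + 5 = 7.067
ΔM = M_1 − M_2 = 0.198 − (7.067) = -6.869; smaller M is more luminous → Star 1.
L ratio = 10^(0.4 |ΔM|) = 10^2.748 = 559.4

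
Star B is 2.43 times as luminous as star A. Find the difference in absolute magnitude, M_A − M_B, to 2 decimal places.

M_A − M_B ≈ 0.96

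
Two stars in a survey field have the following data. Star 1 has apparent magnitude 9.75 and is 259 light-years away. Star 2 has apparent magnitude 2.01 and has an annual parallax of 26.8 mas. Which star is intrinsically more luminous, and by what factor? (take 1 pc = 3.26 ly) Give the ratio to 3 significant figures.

Star 2 is more luminous, by a factor of 275.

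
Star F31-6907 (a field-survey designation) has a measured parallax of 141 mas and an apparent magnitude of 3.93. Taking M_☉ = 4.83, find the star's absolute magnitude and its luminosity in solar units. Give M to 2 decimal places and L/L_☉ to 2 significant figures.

M ≈ 4.68; L/L_☉ ≈ 1.2

d = 1/p = 1000/141 mas = 7.092 pc
M = m − 5 log₁₀ d + 5 = 3.93 − 5·0.8508 + 5 = 4.676
M − M_☉ = 4.676 − 4.83 = -0.154
L/L_☉ = 10^(−0.4 × -0.154) = 1.152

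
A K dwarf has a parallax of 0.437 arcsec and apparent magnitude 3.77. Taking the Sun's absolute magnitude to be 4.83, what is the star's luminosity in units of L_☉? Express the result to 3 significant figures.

L/L_☉ ≈ 0.139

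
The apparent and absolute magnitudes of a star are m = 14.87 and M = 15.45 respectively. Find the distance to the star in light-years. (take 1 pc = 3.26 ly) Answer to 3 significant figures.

d ≈ 25.0 ly

Distance modulus: m − M = 14.87 − (15.45) = -0.580
m − M = 5 log₁₀ d − 5
log₁₀ d = (m − M)/5 + 1 = 0.8840
d = 10^0.8840 = 7.656 pc
= 24.96 ly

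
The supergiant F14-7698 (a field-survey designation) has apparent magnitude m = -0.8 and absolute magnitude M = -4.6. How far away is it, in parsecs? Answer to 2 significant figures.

μ = m − M = 3.800
m − M = 5 log₁₀ d − 5
log₁₀ d = (m − M)/5 + 1 = 1.7600
d = 10^1.7600 = 57.54 pc

d ≈ 58 pc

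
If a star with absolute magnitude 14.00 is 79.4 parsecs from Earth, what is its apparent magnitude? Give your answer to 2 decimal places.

m = M + 5 log₁₀ d − 5 = 14.00 + 5·1.8998 − 5 = 18.499

m ≈ 18.50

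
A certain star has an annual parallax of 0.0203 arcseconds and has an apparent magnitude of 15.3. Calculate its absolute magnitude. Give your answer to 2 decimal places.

M ≈ 11.84

d = 1/p = 1/0.0203″ = 49.26 pc
5 log₁₀(d/10 pc) = 5 log₁₀(49.26) − 5 = 3.463
M = m − 5 log₁₀(d/10) = 15.3 − 3.463 = 11.837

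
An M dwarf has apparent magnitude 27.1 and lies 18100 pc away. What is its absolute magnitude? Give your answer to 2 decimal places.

M ≈ 10.81

5 log₁₀(d/10 pc) = 5 log₁₀(18100) − 5 = 16.288
M = m − 5 log₁₀(d/10) = 27.1 − 16.288 = 10.812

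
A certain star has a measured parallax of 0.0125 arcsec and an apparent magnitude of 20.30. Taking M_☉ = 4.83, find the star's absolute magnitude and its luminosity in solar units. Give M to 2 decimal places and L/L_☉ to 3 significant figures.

M ≈ 15.78; L/L_☉ ≈ 4.15×10^-5

d = 1/p = 1/0.0125″ = 80.00 pc
M = m − 5 log₁₀ d + 5 = 20.30 − 5·1.9031 + 5 = 15.785
M − M_☉ = 15.785 − 4.83 = 10.955
L/L_☉ = 10^(−0.4 × 10.955) = 4.151×10^-5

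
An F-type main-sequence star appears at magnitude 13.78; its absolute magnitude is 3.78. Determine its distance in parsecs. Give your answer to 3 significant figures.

d ≈ 1000 pc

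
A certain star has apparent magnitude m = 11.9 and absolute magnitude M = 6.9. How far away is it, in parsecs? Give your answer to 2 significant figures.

Distance modulus: m − M = 11.9 − (6.9) = 5.000
m − M = 5 log₁₀ d − 5
log₁₀ d = (m − M)/5 + 1 = 2.0000
d = 10^2.0000 = 100.0 pc

d ≈ 100 pc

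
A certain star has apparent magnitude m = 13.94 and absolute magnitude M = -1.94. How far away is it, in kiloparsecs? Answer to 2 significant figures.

d ≈ 15 kpc

μ = m − M = 15.880
m − M = 5 log₁₀ d − 5
log₁₀ d = (m − M)/5 + 1 = 4.1760
d = 10^4.1760 = 15000 pc
= 15.00 kpc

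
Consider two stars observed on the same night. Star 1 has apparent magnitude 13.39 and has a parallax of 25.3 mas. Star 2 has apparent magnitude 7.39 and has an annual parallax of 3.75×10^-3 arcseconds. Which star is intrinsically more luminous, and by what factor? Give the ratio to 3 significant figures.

Star 2 is more luminous, by a factor of 11400.

Star 1: p = 25.3 mas = 0.0253″ → d = 1/p = 39.53 pc
Star 1: M = m − 5 log₁₀ d + 5 = 13.39 − 5·1.5969 + 5 = 10.406
Star 2: d = 1/p = 1/3.75×10^-3″ = 266.7 pc
Star 2: M = m − 5 log₁₀ d + 5 = 7.39 − 5·2.4260 + 5 = 0.260
ΔM = M_1 − M_2 = 10.406 − (0.260) = 10.145; smaller M is more luminous → Star 2.
L ratio = 10^(0.4 |ΔM|) = 10^4.058 = 11430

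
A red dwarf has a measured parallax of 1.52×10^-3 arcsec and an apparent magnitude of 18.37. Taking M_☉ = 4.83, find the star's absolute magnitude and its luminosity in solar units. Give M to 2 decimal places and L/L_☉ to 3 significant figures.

M ≈ 9.28; L/L_☉ ≈ 0.0166

d = 1/p = 1/1.52×10^-3″ = 657.9 pc
M = m − 5 log₁₀ d + 5 = 18.37 − 5·2.8182 + 5 = 9.279
M − M_☉ = 9.279 − 4.83 = 4.449
L/L_☉ = 10^(−0.4 × 4.449) = 0.01661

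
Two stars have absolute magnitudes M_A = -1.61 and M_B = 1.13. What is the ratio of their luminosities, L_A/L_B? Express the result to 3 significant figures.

ΔM = M_A − M_B = -2.74
L_A/L_B = 10^(−0.4 ΔM) = 10^1.096 = 12.47

L_A/L_B ≈ 12.5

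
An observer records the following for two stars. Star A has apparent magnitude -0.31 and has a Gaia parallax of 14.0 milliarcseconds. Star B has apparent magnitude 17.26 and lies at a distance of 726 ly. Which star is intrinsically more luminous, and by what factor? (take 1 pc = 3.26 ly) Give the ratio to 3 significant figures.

Star A is more luminous, by a factor of 1.10×10^6.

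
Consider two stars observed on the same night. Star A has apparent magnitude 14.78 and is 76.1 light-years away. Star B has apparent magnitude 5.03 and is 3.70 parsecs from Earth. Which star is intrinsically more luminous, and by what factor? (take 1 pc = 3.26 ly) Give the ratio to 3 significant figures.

Star B is more luminous, by a factor of 200.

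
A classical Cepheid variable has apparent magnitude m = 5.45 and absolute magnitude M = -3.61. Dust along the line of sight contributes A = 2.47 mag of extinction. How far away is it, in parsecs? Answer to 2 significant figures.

m − M = 5 log₁₀(d/10 pc) + A  ⇒  5.45 − (-3.61) − 2.47 = 5 log₁₀(d/10)
6.590 = 5 log₁₀(d/10)
log₁₀ d = (m − M − A)/5 + 1 = 2.3180
d = 10^2.3180 = 208.0 pc

d ≈ 210 pc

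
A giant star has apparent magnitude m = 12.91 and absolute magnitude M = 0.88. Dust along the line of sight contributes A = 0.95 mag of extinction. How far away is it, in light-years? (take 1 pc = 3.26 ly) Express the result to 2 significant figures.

m − M = 5 log₁₀(d/10 pc) + A  ⇒  12.91 − (0.88) − 0.95 = 5 log₁₀(d/10)
11.080 = 5 log₁₀(d/10)
log₁₀ d = (m − M − A)/5 + 1 = 3.2160
d = 10^3.2160 = 1644 pc
= 5361 ly

d ≈ 5400 ly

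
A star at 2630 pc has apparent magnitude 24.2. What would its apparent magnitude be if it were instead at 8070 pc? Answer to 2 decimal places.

Flux ∝ 1/d², so Δm = 5 log₁₀(d₂/d₁) = 5 log₁₀(8070/2630) = 2.435
m₂ = m₁ + Δm = 24.2 + (2.435) = 26.635

m ≈ 26.63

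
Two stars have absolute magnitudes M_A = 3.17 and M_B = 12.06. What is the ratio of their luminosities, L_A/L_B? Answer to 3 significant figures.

ΔM = M_A − M_B = -8.89
L_A/L_B = 10^(−0.4 ΔM) = 10^3.556 = 3597

L_A/L_B ≈ 3600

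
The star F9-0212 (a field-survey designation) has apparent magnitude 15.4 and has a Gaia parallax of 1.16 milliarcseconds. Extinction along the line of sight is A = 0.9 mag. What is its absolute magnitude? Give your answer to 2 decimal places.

M ≈ 4.82

p = 1.16 mas = 1.16×10^-3″ → d = 1/p = 862.1 pc
5 log₁₀(d/10 pc) = 5 log₁₀(862.1) − 5 = 9.678
M = m − 5 log₁₀(d/10) − A = 15.4 − 9.678 − 0.9 = 4.822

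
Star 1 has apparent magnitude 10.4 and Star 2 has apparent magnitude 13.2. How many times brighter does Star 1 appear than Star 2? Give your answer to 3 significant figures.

13.2

Δm = 10.4 − (13.2) = -2.8
Flux ratio = 10^(−0.4 Δm) = 10^(−0.4 × -2.8) = 10^1.120 = 13.18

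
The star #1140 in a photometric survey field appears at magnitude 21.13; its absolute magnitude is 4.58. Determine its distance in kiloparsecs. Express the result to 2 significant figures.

d ≈ 20 kpc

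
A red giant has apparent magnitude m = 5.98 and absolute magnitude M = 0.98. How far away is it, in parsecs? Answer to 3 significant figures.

μ = m − M = 5.000
m − M = 5 log₁₀ d − 5
log₁₀ d = (m − M)/5 + 1 = 2.0000
d = 10^2.0000 = 100.0 pc

d ≈ 100 pc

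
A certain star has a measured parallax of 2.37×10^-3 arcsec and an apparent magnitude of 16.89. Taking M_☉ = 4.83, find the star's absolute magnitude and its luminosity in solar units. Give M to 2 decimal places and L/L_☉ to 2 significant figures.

d = 1/p = 1/2.37×10^-3″ = 421.9 pc
M = m − 5 log₁₀ d + 5 = 16.89 − 5·2.6253 + 5 = 8.764
M − M_☉ = 8.764 − 4.83 = 3.934
L/L_☉ = 10^(−0.4 × 3.934) = 0.02670

M ≈ 8.76; L/L_☉ ≈ 0.027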